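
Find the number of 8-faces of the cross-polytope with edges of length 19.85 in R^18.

f_8(18-orthoplex) = 2^9 · (18 choose 9) = 24893440.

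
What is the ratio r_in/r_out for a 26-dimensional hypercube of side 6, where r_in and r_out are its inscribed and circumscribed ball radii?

For an n-cube of any side s, the inradius is s/2 and the circumradius is s√n/2, so the ratio is 1/√26 ≈ 0.196116.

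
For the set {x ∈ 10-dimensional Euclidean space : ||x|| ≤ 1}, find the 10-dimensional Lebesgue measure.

The n-ball volume is π^(n/2)·r^n/Γ(n/2+1). With n=10, r=1: V = π^5/120 ≈ 2.55016.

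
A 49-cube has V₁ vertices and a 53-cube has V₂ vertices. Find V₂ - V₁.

V₁ = 2^49 = 562949953421312. V₂ = 2^53 = 9007199254740992. V₂ - V₁ = 8444249301319680.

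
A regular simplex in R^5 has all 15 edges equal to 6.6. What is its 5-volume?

V = (6.6^5 / 5!) · √((5+1) / 2^5) ≈ 45.1897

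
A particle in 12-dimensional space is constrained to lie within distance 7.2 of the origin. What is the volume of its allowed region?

V_12(7.2) = π^(12/2) · (7.2)^12 / Γ(12/2 + 1) ≈ 2.59153e+10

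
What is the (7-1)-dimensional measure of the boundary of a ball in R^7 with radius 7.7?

S_7(7.7) = 2·π^(7/2)·(7.7)^6 / Γ(7/2) ≈ 6.89323e+06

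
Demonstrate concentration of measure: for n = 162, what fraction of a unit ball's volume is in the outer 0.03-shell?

1 - (1-0.03)^162 ≈ 0.992805 ≈ 99.28%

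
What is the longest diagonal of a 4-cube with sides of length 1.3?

The space diagonal of an n-cube of side s is s√n. Here 1.3·√4 = 2.6.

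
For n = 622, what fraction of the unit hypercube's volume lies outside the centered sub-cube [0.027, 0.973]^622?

Shell fraction = 1 - (1-0.054)^622 ≈ 1 - 1.01e-15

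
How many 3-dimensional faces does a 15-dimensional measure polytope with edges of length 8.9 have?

Number of 3-faces = C(15,3) · 2^(15-3) = 455 · 4096 = 1863680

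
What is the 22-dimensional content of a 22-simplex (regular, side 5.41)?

V = (5.41^22 / 22!) · √((22+1) / 2^22) ≈ 2.8126e-08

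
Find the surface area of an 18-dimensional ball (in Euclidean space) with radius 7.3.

|∂B_18(7.3)| ≈ 7.02016e+14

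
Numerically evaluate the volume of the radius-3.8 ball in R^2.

V_2(3.8) = π^(2/2) · (3.8)^2 / Γ(2/2 + 1) ≈ 45.3646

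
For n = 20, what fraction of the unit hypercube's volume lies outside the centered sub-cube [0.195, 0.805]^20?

Shell fraction = 1 - (1-0.39)^20 ≈ 0.999949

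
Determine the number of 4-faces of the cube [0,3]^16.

An n-cube has C(n,k)·2^(n-k) k-faces. Here C(16,4)·2^12 = 1820·4096 = 7454720.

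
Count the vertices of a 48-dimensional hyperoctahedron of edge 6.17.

The vertices are ±e_1, ..., ±e_48, so there are 2·48 = 96.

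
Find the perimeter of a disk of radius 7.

|∂B_2(7)| = 2πr = 2π·7 ≈ 43.9823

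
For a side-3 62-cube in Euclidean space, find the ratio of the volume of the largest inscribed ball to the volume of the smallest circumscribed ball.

V_in / V_out = (r_in/r_out)^62 = (1/√62)^62 = 62^(-62/2) ≈ 2.72808e-56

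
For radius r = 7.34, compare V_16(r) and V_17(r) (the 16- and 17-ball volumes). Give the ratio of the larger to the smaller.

V_16(7.34) ≈ 1.67038e+13, V_17(7.34) ≈ 7.34504e+13. The 17-ball is larger by a factor of 4.397.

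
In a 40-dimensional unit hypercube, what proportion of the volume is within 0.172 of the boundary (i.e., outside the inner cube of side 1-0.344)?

Shell fraction = 1 - (1-0.344)^40 ≈ 0.9999999526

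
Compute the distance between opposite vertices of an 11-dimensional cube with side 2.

The space diagonal of an n-cube of side s is s√n. Here 2·√11 ≈ 6.63325.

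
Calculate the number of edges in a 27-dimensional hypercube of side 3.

Each of the 2^27 = 134217728 vertices has degree 27; total edges = 27·2^27/2 = 1811939328.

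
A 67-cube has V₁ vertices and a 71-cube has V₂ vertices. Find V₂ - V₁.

V₁ = 2^67 = 147573952589676412928. V₂ = 2^71 = 2361183241434822606848. V₂ - V₁ = 2213609288845146193920.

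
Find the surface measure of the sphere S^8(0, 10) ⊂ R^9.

S = n·V_n(r)/r = 9·V_9(10)/10 (volume-to-surface relation), giving 640000000·π^4/21 ≈ 2.96866e+09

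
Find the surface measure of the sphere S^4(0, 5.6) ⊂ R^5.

The surface area of an n-ball is 2π^(n/2) r^(n-1) / Γ(n/2). For n=5, r=5.6: 25883.4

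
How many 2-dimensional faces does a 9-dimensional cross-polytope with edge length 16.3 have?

f_2(9-orthoplex) = 2^3 · (9 choose 3) = 672.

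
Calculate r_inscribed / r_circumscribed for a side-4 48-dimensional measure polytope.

Ratio = (s/2)/(s√48/2) = 48^(-1/2) ≈ 0.144338.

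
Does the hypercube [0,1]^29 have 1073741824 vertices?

False. The 29-cube has 2^29 = 536870912 vertices.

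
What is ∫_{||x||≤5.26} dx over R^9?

V_9(5.26) = π^(9/2) · (5.26)^9 / Γ(9/2 + 1) ≈ 1.01669e+07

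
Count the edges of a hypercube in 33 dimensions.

Each of the 2^33 = 8589934592 vertices has degree 33; total edges = 33·2^33/2 = 141733920768.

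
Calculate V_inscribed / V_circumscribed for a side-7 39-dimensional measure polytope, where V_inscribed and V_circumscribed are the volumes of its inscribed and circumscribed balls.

The radii are 7/2 and 7√39/2, so the volume ratio is (1/√39)^39 = 39^{-39/2} ≈ 9.42411e-32.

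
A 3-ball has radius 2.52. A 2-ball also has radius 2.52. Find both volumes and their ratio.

V_3(2.52) ≈ 67.0332. V_2(2.52) ≈ 19.9504. Ratio V_3/V_2 ≈ 3.36.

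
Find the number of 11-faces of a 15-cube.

An n-cube has C(n,k)·2^(n-k) k-faces. Here C(15,11)·2^4 = 1365·16 = 21840.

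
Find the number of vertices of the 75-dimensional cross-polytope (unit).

Number of vertices = 2n = 150.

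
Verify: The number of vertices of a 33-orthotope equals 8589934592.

True. The 33-cube has 2^33 = 8589934592 vertices.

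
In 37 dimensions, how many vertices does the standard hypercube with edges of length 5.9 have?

The 37-cube has 2^37 = 137438953472 vertices.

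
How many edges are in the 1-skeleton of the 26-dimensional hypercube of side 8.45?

The 26-cube has n·2^(n-1) = 26·2^25 = 26·33554432 = 872415232 edges.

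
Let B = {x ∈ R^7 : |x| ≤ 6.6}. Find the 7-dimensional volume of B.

Volume = π^{7/2}·(6.6)^7/Γ(9/2) ≈ 2.57744e+06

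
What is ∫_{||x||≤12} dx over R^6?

Volume = π^{6/2}·(12)^6/Γ(4) = 497664·π^3 ≈ 1.54307e+07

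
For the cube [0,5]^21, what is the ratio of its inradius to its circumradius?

For an n-cube of any side s, the inradius is s/2 and the circumradius is s√n/2, so the ratio is 1/√21 ≈ 0.218218.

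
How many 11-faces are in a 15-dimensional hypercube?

Choose 11 of 15 axes to span the face (C(15,11) = 1365 ways), then fix each of the remaining 4 coordinates at one of its two extreme values (2^4 = 16 ways): 1365·16 = 21840.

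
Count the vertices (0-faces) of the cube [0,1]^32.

Each vertex is a binary string of length 32, so there are 2^32 = 4294967296.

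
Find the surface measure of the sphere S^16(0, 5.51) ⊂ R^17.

|∂B_17(5.51)| ≈ 1.72996e+12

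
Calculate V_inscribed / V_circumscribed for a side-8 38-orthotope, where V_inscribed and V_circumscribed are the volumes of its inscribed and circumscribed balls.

Volume scales as r^n, and r_in/r_out = 1/√38, giving (1/√38)^38 ≈ 9.64077e-31.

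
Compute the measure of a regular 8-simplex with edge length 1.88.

For a regular n-simplex with edge a, V = (a^n / n!)·√((n+1)/2^n). With a=1.88, n=8: V ≈ 0.000725677.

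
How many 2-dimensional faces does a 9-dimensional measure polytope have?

Choose 2 of 9 axes to span the face (C(9,2) = 36 ways), then fix each of the remaining 7 coordinates at one of its two extreme values (2^7 = 128 ways): 36·128 = 4608.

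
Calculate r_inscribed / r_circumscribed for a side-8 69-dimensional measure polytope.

Ratio = (s/2)/(s√69/2) = 69^(-1/2) ≈ 0.120386.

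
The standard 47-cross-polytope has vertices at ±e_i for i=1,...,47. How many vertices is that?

Number of vertices = 2n = 94.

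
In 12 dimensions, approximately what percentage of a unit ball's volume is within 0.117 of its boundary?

1 - (1-0.117)^12 ≈ 0.775339 ≈ 77.53%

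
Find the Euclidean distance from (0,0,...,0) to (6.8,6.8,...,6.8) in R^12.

The space diagonal of an n-cube of side s is s√n. Here 6.8·√12 ≈ 23.5559.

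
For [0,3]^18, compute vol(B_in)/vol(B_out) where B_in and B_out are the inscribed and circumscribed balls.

V_in/V_out = n^(-n/2) = 18^(-18/2) ≈ 5.04136e-12.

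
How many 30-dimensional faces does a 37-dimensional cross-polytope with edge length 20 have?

An n-cross-polytope has 2^(k+1)·C(n,k+1) k-faces. Here 2^31·C(37,31) = 2147483648·2324784 = 4992435625132032.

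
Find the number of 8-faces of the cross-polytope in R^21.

An n-cross-polytope has 2^(k+1)·C(n,k+1) k-faces. Here 2^9·C(21,9) = 512·293930 = 150492160.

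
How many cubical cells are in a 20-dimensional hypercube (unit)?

An n-cube has C(n,k)·2^(n-k) k-faces. Here C(20,3)·2^17 = 1140·131072 = 149422080.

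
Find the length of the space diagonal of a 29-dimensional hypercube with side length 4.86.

Diagonal = √29 · 4.86 ≈ 26.1719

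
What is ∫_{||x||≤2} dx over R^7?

Volume = π^{7/2}·(2)^7/Γ(9/2) = 2048·π^3/105 ≈ 604.77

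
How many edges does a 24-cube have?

Each of the 2^24 = 16777216 vertices has degree 24; total edges = 24·2^24/2 = 201326592.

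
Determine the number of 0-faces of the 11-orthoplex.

Number of 0-faces = 2^(0+1) · C(11,0+1) = 2 · 11 = 22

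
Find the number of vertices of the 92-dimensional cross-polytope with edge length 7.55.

Number of vertices = 2n = 184.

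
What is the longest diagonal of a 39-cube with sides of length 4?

||(4,4,...,4)|| = √(39)·4 ≈ 24.98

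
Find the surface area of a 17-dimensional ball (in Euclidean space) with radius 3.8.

S = n·V_n(r)/r = 17·V_17(3.8)/3.8 (volume-to-surface relation), giving 4.53051e+09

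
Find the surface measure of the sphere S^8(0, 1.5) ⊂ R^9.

S = n·V_n(r)/r = 9·V_9(1.5)/1.5 (volume-to-surface relation), giving 2187·π^4/280 ≈ 760.835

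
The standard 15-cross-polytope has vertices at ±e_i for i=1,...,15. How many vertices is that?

An n-cross-polytope has 2n vertices; here n = 15, giving 30.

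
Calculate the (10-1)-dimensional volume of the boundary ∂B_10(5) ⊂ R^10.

S_10(5) = 2·π^(10/2)·(5)^9 / Γ(10/2) = 1953125·π^5/12 ≈ 4.98079e+07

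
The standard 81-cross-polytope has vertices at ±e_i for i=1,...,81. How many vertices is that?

The 81-dimensional cross-polytope has 2n = 2·81 = 162 vertices.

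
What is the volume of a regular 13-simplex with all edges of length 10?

For a regular n-simplex with edge a, V = (a^n / n!)·√((n+1)/2^n). With a=10, n=13: V ≈ 66.3879.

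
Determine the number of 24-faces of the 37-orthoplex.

Number of 24-faces = 2^(24+1) · C(37,24+1) = 33554432 · 1852482996 = 62159014720438272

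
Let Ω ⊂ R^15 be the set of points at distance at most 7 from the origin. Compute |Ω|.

Volume = π^{15/2}·(7)^15/Γ(17/2) = 173625106649344·π^7/289575 ≈ 1.81093e+12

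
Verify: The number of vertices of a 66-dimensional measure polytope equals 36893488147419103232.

False. The 66-cube has 2^66 = 73786976294838206464 vertices.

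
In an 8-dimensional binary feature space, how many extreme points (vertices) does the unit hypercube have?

Number of vertices = 2^8 = 256.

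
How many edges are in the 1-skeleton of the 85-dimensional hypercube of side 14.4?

An n-cube has n·2^(n-1) edges. With n = 85: 85·19342813113834066795298816 = 1644139114675895677600399360.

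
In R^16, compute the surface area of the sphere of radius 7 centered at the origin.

|∂B_16(7)| = 678223072849·π^8/360 ≈ 1.78759e+13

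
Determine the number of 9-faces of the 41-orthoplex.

f_9(41-orthoplex) = 2^10 · (41 choose 10) = 1148005793792.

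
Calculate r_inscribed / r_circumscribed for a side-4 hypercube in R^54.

r_in = 4/2 (half the side); r_out = 4√54/2 (half the diagonal). Ratio = 1/√54 ≈ 0.136083.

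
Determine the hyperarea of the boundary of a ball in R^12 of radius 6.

S_12(6) = 2·π^(12/2)·(6)^11 / Γ(12/2) = 30233088·π^6/5 ≈ 5.81315e+09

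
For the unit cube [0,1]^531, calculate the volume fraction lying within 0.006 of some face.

Shell fraction = 1 - (1-0.012)^531 ≈ 0.998356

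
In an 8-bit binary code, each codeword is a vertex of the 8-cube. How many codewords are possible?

Number of vertices = 2^8 = 256.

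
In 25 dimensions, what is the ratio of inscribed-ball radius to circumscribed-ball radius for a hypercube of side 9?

Ratio = (s/2)/(s√25/2) = 25^(-1/2) ≈ 0.2.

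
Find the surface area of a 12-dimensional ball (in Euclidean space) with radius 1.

|∂B_12(1)| = π^6/60 ≈ 16.0232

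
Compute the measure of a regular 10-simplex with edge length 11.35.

Volume = 11.35^10 · √(11/2^10) / 10! ≈ 1013.31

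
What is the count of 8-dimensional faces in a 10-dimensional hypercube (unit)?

Choose 8 of 10 axes to span the face (C(10,8) = 45 ways), then fix each of the remaining 2 coordinates at one of its two extreme values (2^2 = 4 ways): 45·4 = 180.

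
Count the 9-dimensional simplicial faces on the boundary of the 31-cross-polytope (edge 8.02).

An n-cross-polytope has 2^(k+1)·C(n,k+1) k-faces. Here 2^10·C(31,10) = 1024·44352165 = 45416616960.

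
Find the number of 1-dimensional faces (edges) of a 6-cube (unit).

Number of 1-faces = C(6,1)·2^(6-1) = 6·32 = 192.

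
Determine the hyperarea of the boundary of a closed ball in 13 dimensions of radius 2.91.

S = n·V_n(r)/r = 13·V_13(2.91)/2.91 (volume-to-surface relation), giving 4.36516e+06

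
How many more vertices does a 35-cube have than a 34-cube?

The 35-cube has 2^35 = 34359738368 vertices. The 34-cube has 2^34 = 17179869184 vertices. Difference: 34359738368 - 17179869184 = 17179869184.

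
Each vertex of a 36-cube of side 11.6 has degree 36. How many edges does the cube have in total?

An n-cube has n·2^(n-1) edges. With n = 36: 36·34359738368 = 1236950581248.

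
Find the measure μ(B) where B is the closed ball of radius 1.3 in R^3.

The n-ball volume is π^(n/2)·r^n/Γ(n/2+1). With n=3, r=1.3: V ≈ 9.20277.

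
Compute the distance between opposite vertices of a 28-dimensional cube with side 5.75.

The space diagonal of an n-cube of side s is s√n. Here 5.75·√28 ≈ 30.4261.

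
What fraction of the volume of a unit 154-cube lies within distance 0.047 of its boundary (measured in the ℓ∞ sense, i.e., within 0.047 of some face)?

Shell fraction = 1 - (1-0.094)^154 ≈ 0.9999997501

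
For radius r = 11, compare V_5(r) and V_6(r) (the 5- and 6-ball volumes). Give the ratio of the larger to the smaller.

V_5(11) ≈ 847738, V_6(11) ≈ 9.15492e+06. The 6-ball is larger by a factor of 10.8.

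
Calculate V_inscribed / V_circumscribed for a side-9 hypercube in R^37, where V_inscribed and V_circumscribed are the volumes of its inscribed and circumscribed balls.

V_in / V_out = (r_in/r_out)^37 = (1/√37)^37 = 37^(-37/2) ≈ 9.73348e-30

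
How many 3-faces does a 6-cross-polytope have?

Number of 3-faces = 2^(3+1) · C(6,3+1) = 16 · 15 = 240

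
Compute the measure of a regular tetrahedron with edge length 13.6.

Volume = (√2/12) · 13.6³ = 296.449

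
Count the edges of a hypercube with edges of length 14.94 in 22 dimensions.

Number of 1-faces = C(22,1)·2^(22-1) = 22·2097152 = 46137344.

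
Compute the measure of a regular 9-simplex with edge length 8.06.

For a regular n-simplex with edge a, V = (a^n / n!)·√((n+1)/2^n). With a=8.06, n=9: V ≈ 55.2863.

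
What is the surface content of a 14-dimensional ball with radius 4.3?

|∂B_14(4.3)| ≈ 1.44157e+09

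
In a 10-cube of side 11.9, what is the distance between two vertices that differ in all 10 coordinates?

The space diagonal of an n-cube of side s is s√n. Here 11.9·√10 ≈ 37.6311.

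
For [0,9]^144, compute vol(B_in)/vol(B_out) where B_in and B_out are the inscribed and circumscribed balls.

Volume scales as r^n, and r_in/r_out = 1/√144, giving (1/√144)^144 ≈ 3.96187e-156.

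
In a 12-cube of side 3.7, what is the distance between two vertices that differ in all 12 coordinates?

Diagonal = √12 · 3.7 ≈ 12.8172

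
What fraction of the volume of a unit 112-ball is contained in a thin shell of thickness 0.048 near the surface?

1 - (1-0.048)^112 ≈ 0.995951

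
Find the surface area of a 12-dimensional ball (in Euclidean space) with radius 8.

|∂B_12(8)| = 2147483648·π^6/15 ≈ 1.37638e+11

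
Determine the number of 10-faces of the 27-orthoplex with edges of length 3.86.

Number of 10-faces = 2^(10+1) · C(27,10+1) = 2048 · 13037895 = 26701608960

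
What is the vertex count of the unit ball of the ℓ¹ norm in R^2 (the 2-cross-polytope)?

The vertices are ±e_1, ..., ±e_2, so there are 2·2 = 4.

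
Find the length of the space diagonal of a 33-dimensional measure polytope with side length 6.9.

d = √(6.9² + 6.9² + ... + 6.9²) [33 terms] = √(33·6.9²) = 6.9√33 ≈ 39.6375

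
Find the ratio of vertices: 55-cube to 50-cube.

The 55-cube has 2^55 = 36028797018963968 vertices. The 50-cube has 2^50 = 1125899906842624 vertices. Ratio: 36028797018963968/1125899906842624 = 32.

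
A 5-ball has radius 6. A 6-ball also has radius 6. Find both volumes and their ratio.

V_5(6) ≈ 40931.2. V_6(6) ≈ 241105. Ratio V_5/V_6 ≈ 0.1698.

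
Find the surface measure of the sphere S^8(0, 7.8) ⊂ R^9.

S_9(7.8) = 2·π^(9/2)·(7.8)^8 / Γ(9/2) ≈ 4.0674e+08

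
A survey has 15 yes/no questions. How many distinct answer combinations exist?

Number of vertices = 2^15 = 32768.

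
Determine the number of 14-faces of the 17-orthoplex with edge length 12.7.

f_14(17-orthoplex) = 2^15 · (17 choose 15) = 4456448.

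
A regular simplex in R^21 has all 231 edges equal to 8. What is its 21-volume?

For a regular n-simplex with edge a, V = (a^n / n!)·√((n+1)/2^n). With a=8, n=21: V ≈ 0.000584712.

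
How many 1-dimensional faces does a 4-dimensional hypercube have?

Choose 1 of 4 axes to span the face (C(4,1) = 4 ways), then fix each of the remaining 3 coordinates at one of its two extreme values (2^3 = 8 ways): 4·8 = 32.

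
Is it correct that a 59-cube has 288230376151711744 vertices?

False. The 59-cube has 2^59 = 576460752303423488 vertices.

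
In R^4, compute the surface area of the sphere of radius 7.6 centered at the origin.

The surface area of an n-ball is 2π^(n/2) r^(n-1) / Γ(n/2). For n=4, r=7.6: 8665.04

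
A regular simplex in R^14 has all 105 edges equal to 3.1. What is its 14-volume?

V = (3.1^14 / 14!) · √((14+1) / 2^14) ≈ 2.62719e-06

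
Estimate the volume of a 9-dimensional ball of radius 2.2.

V_9(2.2) = π^(9/2) · (2.2)^9 / Γ(9/2 + 1) ≈ 3982.19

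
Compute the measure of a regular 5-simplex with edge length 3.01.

V = (3.01^5 / 5!) · √((5+1) / 2^5) ≈ 0.891563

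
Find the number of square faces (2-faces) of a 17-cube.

Choose 2 of 17 axes to span the face (C(17,2) = 136 ways), then fix each of the remaining 15 coordinates at one of its two extreme values (2^15 = 32768 ways): 136·32768 = 4456448.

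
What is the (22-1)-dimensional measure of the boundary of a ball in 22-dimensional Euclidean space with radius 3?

S_22(3) = 2·π^(22/2)·(3)^21 / Γ(22/2) = 129140163·π^11/22400 ≈ 1.69614e+09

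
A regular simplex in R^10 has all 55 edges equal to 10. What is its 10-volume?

For a regular n-simplex with edge a, V = (a^n / n!)·√((n+1)/2^n). With a=10, n=10: V ≈ 285.617.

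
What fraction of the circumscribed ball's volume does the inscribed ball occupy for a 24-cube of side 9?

Volume scales as r^n, and r_in/r_out = 1/√24, giving (1/√24)^24 ≈ 2.7382e-17.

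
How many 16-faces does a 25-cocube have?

f_16(25-orthoplex) = 2^17 · (25 choose 17) = 141764198400.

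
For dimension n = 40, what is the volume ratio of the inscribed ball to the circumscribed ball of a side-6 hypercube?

V_in/V_out = n^(-n/2) = 40^(-40/2) ≈ 9.09495e-33.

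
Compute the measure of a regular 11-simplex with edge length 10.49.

For a regular n-simplex with edge a, V = (a^n / n!)·√((n+1)/2^n). With a=10.49, n=11: V ≈ 324.564.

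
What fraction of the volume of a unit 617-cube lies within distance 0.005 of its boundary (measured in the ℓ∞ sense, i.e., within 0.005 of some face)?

Shell fraction = 1 - (1-0.01)^617 ≈ 0.997973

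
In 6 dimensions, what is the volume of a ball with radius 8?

V_6(8) = π^(6/2) · (8)^6 / Γ(6/2 + 1) = 131072·π^3/3 ≈ 1.35468e+06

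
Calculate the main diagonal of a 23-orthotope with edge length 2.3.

The space diagonal of an n-cube of side s is s√n. Here 2.3·√23 ≈ 11.0304.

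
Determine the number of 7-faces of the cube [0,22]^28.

An n-cube has C(n,k)·2^(n-k) k-faces. Here C(28,7)·2^21 = 1184040·2097152 = 2483111854080.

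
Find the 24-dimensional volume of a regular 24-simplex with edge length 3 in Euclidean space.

Volume = 3^24 · √(25/2^24) / 24! ≈ 5.55667e-16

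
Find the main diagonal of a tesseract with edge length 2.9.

The space diagonal of an n-cube of side s is s√n. Here 2.9·√4 = 5.8.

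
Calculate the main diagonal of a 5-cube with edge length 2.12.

||(2.12,2.12,...,2.12)|| = √(5)·2.12 ≈ 4.74046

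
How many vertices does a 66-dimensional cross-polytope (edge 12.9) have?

Number of vertices = 2n = 132.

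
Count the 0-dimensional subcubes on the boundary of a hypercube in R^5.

An n-cube has C(n,k)·2^(n-k) k-faces. Here C(5,0)·2^5 = 1·32 = 32.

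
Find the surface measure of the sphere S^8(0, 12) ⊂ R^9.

The surface area of an n-ball is 2π^(n/2) r^(n-1) / Γ(n/2). For n=9, r=12: 4586471424·π^4/35 ≈ 1.27647e+10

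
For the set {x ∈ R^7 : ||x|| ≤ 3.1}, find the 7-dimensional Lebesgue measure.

V_7(3.1) = π^(7/2) · (3.1)^7 / Γ(7/2 + 1) ≈ 12999.1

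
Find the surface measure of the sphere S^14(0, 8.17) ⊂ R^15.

S = n·V_n(r)/r = 15·V_15(8.17)/8.17 (volume-to-surface relation), giving 3.37777e+13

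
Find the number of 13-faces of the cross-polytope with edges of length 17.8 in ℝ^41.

Each 13-face is the convex hull of 14 vertices, one chosen as ±e_i from each of 14 distinct axes: 2^14·C(41,14) = 577374662164480.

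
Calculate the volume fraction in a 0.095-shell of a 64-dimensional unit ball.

Shell fraction = 1 - (1-0.095)^64 ≈ 0.998319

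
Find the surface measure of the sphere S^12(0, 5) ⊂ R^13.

The surface area of an n-ball is 2π^(n/2) r^(n-1) / Γ(n/2). For n=13, r=5: 6250000000·π^6/2079 ≈ 2.89018e+09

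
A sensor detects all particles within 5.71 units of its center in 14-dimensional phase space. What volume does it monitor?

V_14(5.71) = π^(14/2) · (5.71)^14 / Γ(14/2 + 1) ≈ 2.34706e+10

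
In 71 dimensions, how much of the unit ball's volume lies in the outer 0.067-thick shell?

V(inner)/V(outer) = ((1-0.067)/1)^71 ≈ 0.007271, so the shell fraction is 0.992729.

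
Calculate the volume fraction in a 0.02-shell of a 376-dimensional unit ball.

Shell fraction = 1 - (1-0.02)^376 ≈ 0.999498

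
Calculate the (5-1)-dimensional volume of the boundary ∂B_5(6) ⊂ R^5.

The surface area of an n-ball is 2π^(n/2) r^(n-1) / Γ(n/2). For n=5, r=6: 3456·π^2 ≈ 34109.4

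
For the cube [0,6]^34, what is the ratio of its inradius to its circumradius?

r_in / r_out = (6/2) / (6√34/2) = 1/√34 ≈ 0.171499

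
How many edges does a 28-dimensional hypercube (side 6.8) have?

An n-cube has n·2^(n-1) edges. With n = 28: 28·134217728 = 3758096384.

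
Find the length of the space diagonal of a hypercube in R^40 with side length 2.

Diagonal = √40 · 2 ≈ 12.6491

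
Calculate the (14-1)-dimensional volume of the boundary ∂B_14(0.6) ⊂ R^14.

|∂B_14(0.6)| ≈ 0.0109575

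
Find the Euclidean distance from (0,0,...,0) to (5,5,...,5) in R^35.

||(5,5,...,5)|| = √(35)·5 ≈ 29.5804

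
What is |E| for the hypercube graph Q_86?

Number of 1-faces = C(86,1)·2^(86-1) = 86·38685626227668133590597632 = 3326963855579459488791396352.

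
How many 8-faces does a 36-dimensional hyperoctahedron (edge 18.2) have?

f_8(36-orthoplex) = 2^9 · (36 choose 9) = 48201359360.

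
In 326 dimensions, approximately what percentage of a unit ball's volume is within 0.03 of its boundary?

1 - (1-0.03)^326 ≈ 0.999951 ≈ 99.995129%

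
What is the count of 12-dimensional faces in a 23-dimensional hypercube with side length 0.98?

An n-cube has C(n,k)·2^(n-k) k-faces. Here C(23,12)·2^11 = 1352078·2048 = 2769055744.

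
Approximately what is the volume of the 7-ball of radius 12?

V = 191102976·π^3/35 ≈ 1.69297e+08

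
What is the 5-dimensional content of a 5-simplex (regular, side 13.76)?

V_5 = √(6) · 13.76^5 / (5! · 2^(5/2)) ≈ 1779.97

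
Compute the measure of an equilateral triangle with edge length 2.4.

Area = (√3/4) · 2.4² = 2.49415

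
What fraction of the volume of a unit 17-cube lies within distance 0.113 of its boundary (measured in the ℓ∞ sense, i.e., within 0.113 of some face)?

1 - (1 - 2·0.113)^17 = 1 - 0.774^17 ≈ 0.987159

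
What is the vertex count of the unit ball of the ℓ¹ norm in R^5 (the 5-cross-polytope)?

Number of vertices = 2n = 10.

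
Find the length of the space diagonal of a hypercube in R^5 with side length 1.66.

||(1.66,1.66,...,1.66)|| = √(5)·1.66 ≈ 3.71187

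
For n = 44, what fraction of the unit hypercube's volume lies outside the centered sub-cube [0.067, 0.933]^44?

1 - (1 - 2·0.067)^44 = 1 - 0.866^44 ≈ 0.998218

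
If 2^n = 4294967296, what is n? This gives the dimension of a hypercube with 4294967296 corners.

The n-cube has 2^n vertices, and 4294967296 = 2^32, so n = 32.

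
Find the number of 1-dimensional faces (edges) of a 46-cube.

An n-cube has n·2^(n-1) edges. With n = 46: 46·35184372088832 = 1618481116086272.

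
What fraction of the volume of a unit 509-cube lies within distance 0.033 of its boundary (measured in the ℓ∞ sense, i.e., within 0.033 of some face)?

1 - (1 - 2·0.033)^509 = 1 - 0.934^509 ≈ 1 - 8.064e-16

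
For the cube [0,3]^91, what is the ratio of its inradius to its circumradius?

For an n-cube of any side s, the inradius is s/2 and the circumradius is s√n/2, so the ratio is 1/√91 ≈ 0.104828.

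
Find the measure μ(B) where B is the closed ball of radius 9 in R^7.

V_7(9) = π^(7/2) · (9)^7 / Γ(7/2 + 1) = 25509168·π^3/35 ≈ 2.25984e+07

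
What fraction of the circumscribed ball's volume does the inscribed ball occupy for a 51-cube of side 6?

V_in/V_out = n^(-n/2) = 51^(-51/2) ≈ 2.86392e-44.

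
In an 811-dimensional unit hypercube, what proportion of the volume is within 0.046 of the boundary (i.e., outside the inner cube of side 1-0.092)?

The inner cube has side 1-2·0.046 = 0.908 and volume (0.908)^811 ≈ 1.018e-34, so the shell holds 1 - 1.018e-34 of the volume.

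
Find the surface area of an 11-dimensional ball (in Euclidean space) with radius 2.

S_11(2) = 2·π^(11/2)·(2)^10 / Γ(11/2) = 65536·π^5/945 ≈ 21222.5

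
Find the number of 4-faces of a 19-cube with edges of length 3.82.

f_4(19-cube) = (19 choose 4) · 2^15 = 127008768.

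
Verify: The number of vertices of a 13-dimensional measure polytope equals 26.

False. The 13-cube has 2^13 = 8192 vertices.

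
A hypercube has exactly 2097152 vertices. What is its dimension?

Since 2^n = 2097152, we have n = 21.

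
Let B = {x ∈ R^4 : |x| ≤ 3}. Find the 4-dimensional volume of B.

V_4(3) = π^(4/2) · (3)^4 / Γ(4/2 + 1) = 81·π^2/2 ≈ 399.719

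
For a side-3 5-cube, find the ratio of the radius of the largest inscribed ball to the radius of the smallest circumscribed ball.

r_in = 3/2 (half the side); r_out = 3√5/2 (half the diagonal). Ratio = 1/√5 ≈ 0.447214.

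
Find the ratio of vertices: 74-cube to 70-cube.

The 74-cube has 2^74 = 18889465931478580854784 vertices. The 70-cube has 2^70 = 1180591620717411303424 vertices. Ratio: 18889465931478580854784/1180591620717411303424 = 16.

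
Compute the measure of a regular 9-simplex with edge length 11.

V = (11^9 / 9!) · √((9+1) / 2^9) ≈ 908.105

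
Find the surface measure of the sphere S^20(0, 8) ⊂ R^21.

S_21(8) = 2·π^(21/2)·(8)^20 / Γ(21/2) = 2361183241434822606848·π^10/654729075 ≈ 3.37728e+17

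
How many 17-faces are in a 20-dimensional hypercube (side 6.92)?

Choose 17 of 20 axes to span the face (C(20,17) = 1140 ways), then fix each of the remaining 3 coordinates at one of its two extreme values (2^3 = 8 ways): 1140·8 = 9120.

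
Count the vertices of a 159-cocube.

The vertices are ±e_1, ..., ±e_159, so there are 2·159 = 318.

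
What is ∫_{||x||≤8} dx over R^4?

Volume = π^{4/2}·(8)^4/Γ(3) = 2048·π^2 ≈ 20212.9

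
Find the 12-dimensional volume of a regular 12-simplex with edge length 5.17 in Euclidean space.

For a regular n-simplex with edge a, V = (a^n / n!)·√((n+1)/2^n). With a=5.17, n=12: V ≈ 0.0428885.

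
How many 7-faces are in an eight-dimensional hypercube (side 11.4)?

Choose 7 of 8 axes to span the face (C(8,7) = 8 ways), then fix each of the remaining 1 coordinate at one of its two extreme values (2^1 = 2 ways): 8·2 = 16.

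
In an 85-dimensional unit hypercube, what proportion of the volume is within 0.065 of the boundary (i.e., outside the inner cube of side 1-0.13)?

The inner cube has side 1-2·0.065 = 0.87 and volume (0.87)^85 ≈ 7.23e-06, so the shell holds 0.999993 of the volume.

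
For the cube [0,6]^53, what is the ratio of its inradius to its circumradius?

For an n-cube of any side s, the inradius is s/2 and the circumradius is s√n/2, so the ratio is 1/√53 ≈ 0.137361.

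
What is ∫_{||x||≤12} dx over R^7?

V = 191102976·π^3/35 ≈ 1.69297e+08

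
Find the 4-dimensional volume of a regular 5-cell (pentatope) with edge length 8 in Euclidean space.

For a regular n-simplex with edge a, V = (a^n / n!)·√((n+1)/2^n). With a=8, n=4: V ≈ 95.4056.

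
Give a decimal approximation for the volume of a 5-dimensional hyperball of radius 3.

The n-ball volume is π^(n/2)·r^n/Γ(n/2+1). With n=5, r=3: V = 648·π^2/5 ≈ 1279.1.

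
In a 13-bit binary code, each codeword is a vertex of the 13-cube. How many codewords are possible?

Number of vertices = 2^13 = 8192.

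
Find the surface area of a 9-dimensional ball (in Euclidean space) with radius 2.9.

S = n·V_n(r)/r = 9·V_9(2.9)/2.9 (volume-to-surface relation), giving 148506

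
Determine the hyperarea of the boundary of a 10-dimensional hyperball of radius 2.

S_10(2) = 2·π^(10/2)·(2)^9 / Γ(10/2) = 128·π^5/3 ≈ 13056.8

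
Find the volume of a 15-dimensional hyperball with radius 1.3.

The n-ball volume is π^(n/2)·r^n/Γ(n/2+1). With n=15, r=1.3: V ≈ 19.5245.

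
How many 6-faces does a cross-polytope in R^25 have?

Each 6-face is the convex hull of 7 vertices, one chosen as ±e_i from each of 7 distinct axes: 2^7·C(25,7) = 61529600.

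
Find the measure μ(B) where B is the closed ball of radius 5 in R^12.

The n-ball volume is π^(n/2)·r^n/Γ(n/2+1). With n=12, r=5: V = 48828125·π^6/144 ≈ 3.25992e+08.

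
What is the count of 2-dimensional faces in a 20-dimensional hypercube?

Number of 2-faces = C(20,2) · 2^(20-2) = 190 · 262144 = 49807360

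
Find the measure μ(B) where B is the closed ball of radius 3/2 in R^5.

V_5(3/2) = π^(5/2) · (3/2)^5 / Γ(5/2 + 1) = 81·π^2/20 ≈ 39.9719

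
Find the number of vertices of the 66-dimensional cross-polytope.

The vertices are ±e_1, ..., ±e_66, so there are 2·66 = 132.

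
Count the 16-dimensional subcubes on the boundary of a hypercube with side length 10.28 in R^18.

Choose 16 of 18 axes to span the face (C(18,16) = 153 ways), then fix each of the remaining 2 coordinates at one of its two extreme values (2^2 = 4 ways): 153·4 = 612.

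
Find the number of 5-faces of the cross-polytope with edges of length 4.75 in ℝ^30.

An n-cross-polytope has 2^(k+1)·C(n,k+1) k-faces. Here 2^6·C(30,6) = 64·593775 = 38001600.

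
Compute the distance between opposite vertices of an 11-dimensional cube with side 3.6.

d = √(3.6² + 3.6² + ... + 3.6²) [11 terms] = √(11·3.6²) = 3.6√11 ≈ 11.9398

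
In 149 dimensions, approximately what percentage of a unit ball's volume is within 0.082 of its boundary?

1 - (1-0.082)^149 ≈ 0.9999970922 ≈ 99.999709%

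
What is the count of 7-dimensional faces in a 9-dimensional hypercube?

f_7(9-cube) = (9 choose 7) · 2^2 = 144.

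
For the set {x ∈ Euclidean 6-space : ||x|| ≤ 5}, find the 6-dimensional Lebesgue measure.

V_6(5) = π^(6/2) · (5)^6 / Γ(6/2 + 1) = 15625·π^3/6 ≈ 80745.5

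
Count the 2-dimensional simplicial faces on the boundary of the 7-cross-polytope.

An n-cross-polytope has 2^(k+1)·C(n,k+1) k-faces. Here 2^3·C(7,3) = 8·35 = 280.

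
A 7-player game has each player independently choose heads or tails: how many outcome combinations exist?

An n-cube has 2^n vertices; for n = 7 that is 2^7 = 128.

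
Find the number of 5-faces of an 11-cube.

Choose 5 of 11 axes to span the face (C(11,5) = 462 ways), then fix each of the remaining 6 coordinates at one of its two extreme values (2^6 = 64 ways): 462·64 = 29568.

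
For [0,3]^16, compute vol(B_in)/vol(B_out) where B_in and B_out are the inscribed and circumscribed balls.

The radii are 3/2 and 3√16/2, so the volume ratio is (1/√16)^16 = 16^{-16/2} ≈ 2.32831e-10.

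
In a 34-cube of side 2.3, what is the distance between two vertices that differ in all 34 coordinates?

d = √(2.3² + 2.3² + ... + 2.3²) [34 terms] = √(34·2.3²) = 2.3√34 ≈ 13.4112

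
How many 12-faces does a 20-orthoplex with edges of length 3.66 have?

An n-cross-polytope has 2^(k+1)·C(n,k+1) k-faces. Here 2^13·C(20,13) = 8192·77520 = 635043840.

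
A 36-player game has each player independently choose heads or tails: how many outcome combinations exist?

The 36-cube has 2^36 = 68719476736 vertices.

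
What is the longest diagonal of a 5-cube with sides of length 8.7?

Diagonal = √5 · 8.7 ≈ 19.4538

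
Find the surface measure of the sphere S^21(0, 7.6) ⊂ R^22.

The surface area of an n-ball is 2π^(n/2) r^(n-1) / Γ(n/2). For n=22, r=7.6: 5.09332e+17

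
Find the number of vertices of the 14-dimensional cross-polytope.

The vertices are ±e_1, ..., ±e_14, so there are 2·14 = 28.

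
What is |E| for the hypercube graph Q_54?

An n-cube has n·2^(n-1) edges. With n = 54: 54·9007199254740992 = 486388759756013568.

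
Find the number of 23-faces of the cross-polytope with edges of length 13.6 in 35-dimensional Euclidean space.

An n-cross-polytope has 2^(k+1)·C(n,k+1) k-faces. Here 2^24·C(35,24) = 16777216·417225900 = 6999889045094400.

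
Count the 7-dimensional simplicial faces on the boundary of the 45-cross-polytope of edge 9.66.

Each 7-face is the convex hull of 8 vertices, one chosen as ±e_i from each of 8 distinct axes: 2^8·C(45,8) = 55181617920.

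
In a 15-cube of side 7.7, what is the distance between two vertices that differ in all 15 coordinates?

Diagonal = √15 · 7.7 ≈ 29.822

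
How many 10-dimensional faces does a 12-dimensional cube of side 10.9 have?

f_10(12-cube) = (12 choose 10) · 2^2 = 264.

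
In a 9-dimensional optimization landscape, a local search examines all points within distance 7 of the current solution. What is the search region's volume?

Volume = π^{9/2}·(7)^9/Γ(11/2) = 184473632·π^4/135 ≈ 1.33107e+08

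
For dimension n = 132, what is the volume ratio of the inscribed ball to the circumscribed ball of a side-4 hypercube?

V_in / V_out = (r_in/r_out)^132 = (1/√132)^132 = 132^(-132/2) ≈ 1.10185e-140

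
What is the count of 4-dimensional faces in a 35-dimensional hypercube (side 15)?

Choose 4 of 35 axes to span the face (C(35,4) = 52360 ways), then fix each of the remaining 31 coordinates at one of its two extreme values (2^31 = 2147483648 ways): 52360·2147483648 = 112442243809280.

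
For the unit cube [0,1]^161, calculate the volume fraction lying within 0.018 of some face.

Shell fraction = 1 - (1-0.036)^161 ≈ 0.997268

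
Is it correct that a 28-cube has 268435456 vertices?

True. The 28-cube has 2^28 = 268435456 vertices.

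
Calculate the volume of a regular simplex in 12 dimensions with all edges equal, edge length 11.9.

Volume = 11.9^12 · √(13/2^12) / 12! ≈ 948.458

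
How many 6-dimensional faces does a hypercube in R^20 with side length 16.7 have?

Choose 6 of 20 axes to span the face (C(20,6) = 38760 ways), then fix each of the remaining 14 coordinates at one of its two extreme values (2^14 = 16384 ways): 38760·16384 = 635043840.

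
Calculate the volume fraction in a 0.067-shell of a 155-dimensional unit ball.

1 - (1-0.067)^155 ≈ 0.999979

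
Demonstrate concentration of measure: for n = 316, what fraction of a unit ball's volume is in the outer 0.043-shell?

1 - (1-0.043)^316 ≈ 0.9999990707 ≈ 99.999907%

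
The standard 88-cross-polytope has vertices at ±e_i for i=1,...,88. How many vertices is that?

An n-cross-polytope has 2n vertices; here n = 88, giving 176.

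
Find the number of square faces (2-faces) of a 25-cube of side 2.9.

Choose 2 of 25 axes to span the face (C(25,2) = 300 ways), then fix each of the remaining 23 coordinates at one of its two extreme values (2^23 = 8388608 ways): 300·8388608 = 2516582400.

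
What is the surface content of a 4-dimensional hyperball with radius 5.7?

The surface area of an n-ball is 2π^(n/2) r^(n-1) / Γ(n/2). For n=4, r=5.7: 3655.56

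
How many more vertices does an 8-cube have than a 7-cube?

The 8-cube has 2^8 = 256 vertices. The 7-cube has 2^7 = 128 vertices. Difference: 256 - 128 = 128.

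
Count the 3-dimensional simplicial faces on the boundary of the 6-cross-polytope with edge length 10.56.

Each 3-face is the convex hull of 4 vertices, one chosen as ±e_i from each of 4 distinct axes: 2^4·C(6,4) = 240.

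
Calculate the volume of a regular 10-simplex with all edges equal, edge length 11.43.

V = (11.43^10 / 10!) · √((10+1) / 2^10) ≈ 1087.04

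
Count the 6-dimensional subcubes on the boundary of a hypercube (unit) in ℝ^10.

f_6(10-cube) = (10 choose 6) · 2^4 = 3360.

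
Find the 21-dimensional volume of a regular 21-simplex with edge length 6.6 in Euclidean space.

For a regular n-simplex with edge a, V = (a^n / n!)·√((n+1)/2^n). With a=6.6, n=21: V ≈ 1.02914e-05.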